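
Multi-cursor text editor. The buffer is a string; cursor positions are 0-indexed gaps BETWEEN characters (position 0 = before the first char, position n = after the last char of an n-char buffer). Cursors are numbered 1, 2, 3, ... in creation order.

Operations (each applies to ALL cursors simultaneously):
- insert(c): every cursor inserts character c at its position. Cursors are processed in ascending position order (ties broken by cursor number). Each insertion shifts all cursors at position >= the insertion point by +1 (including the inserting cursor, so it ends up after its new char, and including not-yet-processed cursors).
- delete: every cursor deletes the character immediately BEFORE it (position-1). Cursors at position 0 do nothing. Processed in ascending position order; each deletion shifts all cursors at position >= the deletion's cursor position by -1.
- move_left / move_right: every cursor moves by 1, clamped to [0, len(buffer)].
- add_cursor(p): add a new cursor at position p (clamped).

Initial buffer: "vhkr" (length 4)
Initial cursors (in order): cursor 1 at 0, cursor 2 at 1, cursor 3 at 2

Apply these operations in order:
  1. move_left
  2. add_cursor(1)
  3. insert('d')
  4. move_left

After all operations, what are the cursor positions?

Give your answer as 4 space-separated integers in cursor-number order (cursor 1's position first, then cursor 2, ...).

After op 1 (move_left): buffer="vhkr" (len 4), cursors c1@0 c2@0 c3@1, authorship ....
After op 2 (add_cursor(1)): buffer="vhkr" (len 4), cursors c1@0 c2@0 c3@1 c4@1, authorship ....
After op 3 (insert('d')): buffer="ddvddhkr" (len 8), cursors c1@2 c2@2 c3@5 c4@5, authorship 12.34...
After op 4 (move_left): buffer="ddvddhkr" (len 8), cursors c1@1 c2@1 c3@4 c4@4, authorship 12.34...

Answer: 1 1 4 4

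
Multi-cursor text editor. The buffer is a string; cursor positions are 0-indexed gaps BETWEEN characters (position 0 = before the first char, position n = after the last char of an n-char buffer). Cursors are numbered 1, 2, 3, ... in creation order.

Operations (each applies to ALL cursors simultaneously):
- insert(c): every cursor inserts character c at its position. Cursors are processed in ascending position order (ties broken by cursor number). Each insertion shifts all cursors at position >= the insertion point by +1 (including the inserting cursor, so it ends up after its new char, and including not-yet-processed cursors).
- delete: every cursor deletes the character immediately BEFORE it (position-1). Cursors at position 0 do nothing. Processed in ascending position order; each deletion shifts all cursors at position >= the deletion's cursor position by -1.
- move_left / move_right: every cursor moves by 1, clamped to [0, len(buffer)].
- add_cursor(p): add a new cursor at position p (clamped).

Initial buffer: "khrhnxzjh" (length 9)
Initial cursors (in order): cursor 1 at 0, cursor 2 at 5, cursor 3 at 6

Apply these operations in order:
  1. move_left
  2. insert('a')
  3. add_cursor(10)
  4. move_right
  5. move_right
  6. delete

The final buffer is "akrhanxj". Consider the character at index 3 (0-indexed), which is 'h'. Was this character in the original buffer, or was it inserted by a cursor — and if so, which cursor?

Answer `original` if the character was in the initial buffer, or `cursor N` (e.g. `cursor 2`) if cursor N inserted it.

After op 1 (move_left): buffer="khrhnxzjh" (len 9), cursors c1@0 c2@4 c3@5, authorship .........
After op 2 (insert('a')): buffer="akhrhanaxzjh" (len 12), cursors c1@1 c2@6 c3@8, authorship 1....2.3....
After op 3 (add_cursor(10)): buffer="akhrhanaxzjh" (len 12), cursors c1@1 c2@6 c3@8 c4@10, authorship 1....2.3....
After op 4 (move_right): buffer="akhrhanaxzjh" (len 12), cursors c1@2 c2@7 c3@9 c4@11, authorship 1....2.3....
After op 5 (move_right): buffer="akhrhanaxzjh" (len 12), cursors c1@3 c2@8 c3@10 c4@12, authorship 1....2.3....
After op 6 (delete): buffer="akrhanxj" (len 8), cursors c1@2 c2@6 c3@7 c4@8, authorship 1...2...
Authorship (.=original, N=cursor N): 1 . . . 2 . . .
Index 3: author = original

Answer: original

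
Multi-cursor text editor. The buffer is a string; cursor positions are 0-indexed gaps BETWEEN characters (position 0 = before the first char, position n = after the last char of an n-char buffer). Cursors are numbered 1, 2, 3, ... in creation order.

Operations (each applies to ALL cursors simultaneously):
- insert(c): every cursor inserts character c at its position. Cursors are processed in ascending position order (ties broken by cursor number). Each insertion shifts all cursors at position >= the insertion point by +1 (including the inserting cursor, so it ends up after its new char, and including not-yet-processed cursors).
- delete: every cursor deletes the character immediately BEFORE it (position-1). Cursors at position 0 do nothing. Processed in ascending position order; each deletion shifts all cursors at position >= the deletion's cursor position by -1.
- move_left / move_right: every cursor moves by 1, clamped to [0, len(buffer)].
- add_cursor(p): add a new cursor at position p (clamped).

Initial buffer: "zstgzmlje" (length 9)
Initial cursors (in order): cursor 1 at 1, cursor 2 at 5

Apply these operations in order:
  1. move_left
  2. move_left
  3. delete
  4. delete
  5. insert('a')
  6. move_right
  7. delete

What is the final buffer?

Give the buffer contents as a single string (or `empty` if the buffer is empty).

Answer: aazmlje

Derivation:
After op 1 (move_left): buffer="zstgzmlje" (len 9), cursors c1@0 c2@4, authorship .........
After op 2 (move_left): buffer="zstgzmlje" (len 9), cursors c1@0 c2@3, authorship .........
After op 3 (delete): buffer="zsgzmlje" (len 8), cursors c1@0 c2@2, authorship ........
After op 4 (delete): buffer="zgzmlje" (len 7), cursors c1@0 c2@1, authorship .......
After op 5 (insert('a')): buffer="azagzmlje" (len 9), cursors c1@1 c2@3, authorship 1.2......
After op 6 (move_right): buffer="azagzmlje" (len 9), cursors c1@2 c2@4, authorship 1.2......
After op 7 (delete): buffer="aazmlje" (len 7), cursors c1@1 c2@2, authorship 12.....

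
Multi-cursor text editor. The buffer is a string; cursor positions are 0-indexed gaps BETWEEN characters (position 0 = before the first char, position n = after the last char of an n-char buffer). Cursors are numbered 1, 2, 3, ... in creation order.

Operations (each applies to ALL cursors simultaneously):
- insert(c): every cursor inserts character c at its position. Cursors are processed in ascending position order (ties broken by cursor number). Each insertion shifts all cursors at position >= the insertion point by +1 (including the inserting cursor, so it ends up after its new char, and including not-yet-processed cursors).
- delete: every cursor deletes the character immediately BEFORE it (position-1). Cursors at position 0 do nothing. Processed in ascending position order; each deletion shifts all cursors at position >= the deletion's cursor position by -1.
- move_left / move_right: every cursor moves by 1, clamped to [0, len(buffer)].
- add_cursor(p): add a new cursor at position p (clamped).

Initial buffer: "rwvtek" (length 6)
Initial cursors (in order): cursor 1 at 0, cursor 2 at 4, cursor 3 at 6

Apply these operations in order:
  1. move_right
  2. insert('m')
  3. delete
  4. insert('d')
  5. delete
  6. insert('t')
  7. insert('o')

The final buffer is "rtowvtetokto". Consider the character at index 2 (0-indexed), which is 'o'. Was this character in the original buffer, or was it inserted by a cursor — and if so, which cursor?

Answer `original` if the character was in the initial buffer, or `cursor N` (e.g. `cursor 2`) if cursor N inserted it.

After op 1 (move_right): buffer="rwvtek" (len 6), cursors c1@1 c2@5 c3@6, authorship ......
After op 2 (insert('m')): buffer="rmwvtemkm" (len 9), cursors c1@2 c2@7 c3@9, authorship .1....2.3
After op 3 (delete): buffer="rwvtek" (len 6), cursors c1@1 c2@5 c3@6, authorship ......
After op 4 (insert('d')): buffer="rdwvtedkd" (len 9), cursors c1@2 c2@7 c3@9, authorship .1....2.3
After op 5 (delete): buffer="rwvtek" (len 6), cursors c1@1 c2@5 c3@6, authorship ......
After op 6 (insert('t')): buffer="rtwvtetkt" (len 9), cursors c1@2 c2@7 c3@9, authorship .1....2.3
After op 7 (insert('o')): buffer="rtowvtetokto" (len 12), cursors c1@3 c2@9 c3@12, authorship .11....22.33
Authorship (.=original, N=cursor N): . 1 1 . . . . 2 2 . 3 3
Index 2: author = 1

Answer: cursor 1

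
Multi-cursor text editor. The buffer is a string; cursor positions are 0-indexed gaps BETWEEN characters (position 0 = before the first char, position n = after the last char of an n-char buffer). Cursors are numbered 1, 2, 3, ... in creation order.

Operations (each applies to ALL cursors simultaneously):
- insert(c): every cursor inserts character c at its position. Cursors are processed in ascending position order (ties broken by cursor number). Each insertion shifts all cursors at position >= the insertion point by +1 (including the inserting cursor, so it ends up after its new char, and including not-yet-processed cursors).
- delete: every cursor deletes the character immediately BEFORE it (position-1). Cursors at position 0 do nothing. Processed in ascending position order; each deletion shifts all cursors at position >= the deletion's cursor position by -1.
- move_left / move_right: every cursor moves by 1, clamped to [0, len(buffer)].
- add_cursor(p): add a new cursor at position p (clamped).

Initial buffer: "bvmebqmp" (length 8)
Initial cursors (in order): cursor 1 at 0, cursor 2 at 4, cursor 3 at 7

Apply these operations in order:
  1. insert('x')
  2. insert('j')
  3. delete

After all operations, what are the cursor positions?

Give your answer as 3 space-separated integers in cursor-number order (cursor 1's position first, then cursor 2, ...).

After op 1 (insert('x')): buffer="xbvmexbqmxp" (len 11), cursors c1@1 c2@6 c3@10, authorship 1....2...3.
After op 2 (insert('j')): buffer="xjbvmexjbqmxjp" (len 14), cursors c1@2 c2@8 c3@13, authorship 11....22...33.
After op 3 (delete): buffer="xbvmexbqmxp" (len 11), cursors c1@1 c2@6 c3@10, authorship 1....2...3.

Answer: 1 6 10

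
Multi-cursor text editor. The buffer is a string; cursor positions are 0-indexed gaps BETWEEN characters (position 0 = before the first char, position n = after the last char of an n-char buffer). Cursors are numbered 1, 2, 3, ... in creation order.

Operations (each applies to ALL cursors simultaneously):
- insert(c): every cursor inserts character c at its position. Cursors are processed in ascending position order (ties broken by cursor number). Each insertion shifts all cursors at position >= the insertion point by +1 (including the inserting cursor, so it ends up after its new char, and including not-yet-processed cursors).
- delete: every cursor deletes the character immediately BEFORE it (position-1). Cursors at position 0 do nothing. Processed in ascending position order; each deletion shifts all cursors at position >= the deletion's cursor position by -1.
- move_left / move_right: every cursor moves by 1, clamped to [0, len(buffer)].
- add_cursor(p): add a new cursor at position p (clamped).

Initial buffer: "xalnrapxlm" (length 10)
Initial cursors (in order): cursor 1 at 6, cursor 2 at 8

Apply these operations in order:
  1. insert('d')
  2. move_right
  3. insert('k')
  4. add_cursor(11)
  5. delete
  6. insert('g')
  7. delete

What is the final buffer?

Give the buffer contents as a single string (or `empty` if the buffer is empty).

Answer: xalnradpxlm

Derivation:
After op 1 (insert('d')): buffer="xalnradpxdlm" (len 12), cursors c1@7 c2@10, authorship ......1..2..
After op 2 (move_right): buffer="xalnradpxdlm" (len 12), cursors c1@8 c2@11, authorship ......1..2..
After op 3 (insert('k')): buffer="xalnradpkxdlkm" (len 14), cursors c1@9 c2@13, authorship ......1.1.2.2.
After op 4 (add_cursor(11)): buffer="xalnradpkxdlkm" (len 14), cursors c1@9 c3@11 c2@13, authorship ......1.1.2.2.
After op 5 (delete): buffer="xalnradpxlm" (len 11), cursors c1@8 c3@9 c2@10, authorship ......1....
After op 6 (insert('g')): buffer="xalnradpgxglgm" (len 14), cursors c1@9 c3@11 c2@13, authorship ......1.1.3.2.
After op 7 (delete): buffer="xalnradpxlm" (len 11), cursors c1@8 c3@9 c2@10, authorship ......1....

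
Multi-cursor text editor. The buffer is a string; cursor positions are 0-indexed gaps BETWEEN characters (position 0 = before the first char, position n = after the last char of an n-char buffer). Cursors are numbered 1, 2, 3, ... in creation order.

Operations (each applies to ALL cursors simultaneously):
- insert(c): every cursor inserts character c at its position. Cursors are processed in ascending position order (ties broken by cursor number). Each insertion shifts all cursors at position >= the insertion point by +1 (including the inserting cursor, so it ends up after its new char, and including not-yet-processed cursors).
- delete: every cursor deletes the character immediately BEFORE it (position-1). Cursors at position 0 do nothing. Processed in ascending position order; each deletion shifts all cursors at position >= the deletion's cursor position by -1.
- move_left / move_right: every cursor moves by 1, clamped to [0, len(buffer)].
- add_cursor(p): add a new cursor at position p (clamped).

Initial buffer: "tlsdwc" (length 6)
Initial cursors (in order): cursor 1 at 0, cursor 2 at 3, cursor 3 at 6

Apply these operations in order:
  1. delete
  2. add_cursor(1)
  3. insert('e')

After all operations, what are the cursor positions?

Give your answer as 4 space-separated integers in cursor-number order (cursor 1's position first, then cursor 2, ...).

Answer: 1 5 8 3

Derivation:
After op 1 (delete): buffer="tldw" (len 4), cursors c1@0 c2@2 c3@4, authorship ....
After op 2 (add_cursor(1)): buffer="tldw" (len 4), cursors c1@0 c4@1 c2@2 c3@4, authorship ....
After op 3 (insert('e')): buffer="eteledwe" (len 8), cursors c1@1 c4@3 c2@5 c3@8, authorship 1.4.2..3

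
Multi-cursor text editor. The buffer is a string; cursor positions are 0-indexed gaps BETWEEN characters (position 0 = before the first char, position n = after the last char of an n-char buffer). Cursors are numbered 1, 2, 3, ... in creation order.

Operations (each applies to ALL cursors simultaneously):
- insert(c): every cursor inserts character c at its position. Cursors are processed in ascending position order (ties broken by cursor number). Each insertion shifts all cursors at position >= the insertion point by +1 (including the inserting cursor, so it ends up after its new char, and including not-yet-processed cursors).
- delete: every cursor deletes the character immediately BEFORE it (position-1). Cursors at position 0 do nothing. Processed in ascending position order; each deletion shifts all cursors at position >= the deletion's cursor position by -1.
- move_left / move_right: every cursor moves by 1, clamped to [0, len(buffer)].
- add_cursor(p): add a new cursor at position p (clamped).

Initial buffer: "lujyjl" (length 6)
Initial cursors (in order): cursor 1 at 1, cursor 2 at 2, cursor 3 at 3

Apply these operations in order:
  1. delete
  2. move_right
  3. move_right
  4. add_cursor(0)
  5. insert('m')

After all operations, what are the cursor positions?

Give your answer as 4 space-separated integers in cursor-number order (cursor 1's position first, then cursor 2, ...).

After op 1 (delete): buffer="yjl" (len 3), cursors c1@0 c2@0 c3@0, authorship ...
After op 2 (move_right): buffer="yjl" (len 3), cursors c1@1 c2@1 c3@1, authorship ...
After op 3 (move_right): buffer="yjl" (len 3), cursors c1@2 c2@2 c3@2, authorship ...
After op 4 (add_cursor(0)): buffer="yjl" (len 3), cursors c4@0 c1@2 c2@2 c3@2, authorship ...
After op 5 (insert('m')): buffer="myjmmml" (len 7), cursors c4@1 c1@6 c2@6 c3@6, authorship 4..123.

Answer: 6 6 6 1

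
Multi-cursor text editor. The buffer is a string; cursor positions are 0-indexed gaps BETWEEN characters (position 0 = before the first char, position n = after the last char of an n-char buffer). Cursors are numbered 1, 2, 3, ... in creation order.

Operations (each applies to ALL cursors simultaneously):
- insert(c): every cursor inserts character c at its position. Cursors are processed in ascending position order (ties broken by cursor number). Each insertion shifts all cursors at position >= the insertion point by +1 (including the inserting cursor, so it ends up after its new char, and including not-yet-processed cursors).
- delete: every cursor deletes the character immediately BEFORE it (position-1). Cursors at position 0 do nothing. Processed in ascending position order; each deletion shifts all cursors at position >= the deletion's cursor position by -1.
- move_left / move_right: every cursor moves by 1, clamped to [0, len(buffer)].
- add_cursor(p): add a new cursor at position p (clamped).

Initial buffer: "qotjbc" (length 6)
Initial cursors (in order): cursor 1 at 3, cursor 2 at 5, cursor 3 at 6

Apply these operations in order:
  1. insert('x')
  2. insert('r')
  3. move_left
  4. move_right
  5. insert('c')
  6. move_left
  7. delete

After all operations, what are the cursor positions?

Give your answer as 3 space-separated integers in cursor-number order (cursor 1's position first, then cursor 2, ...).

After op 1 (insert('x')): buffer="qotxjbxcx" (len 9), cursors c1@4 c2@7 c3@9, authorship ...1..2.3
After op 2 (insert('r')): buffer="qotxrjbxrcxr" (len 12), cursors c1@5 c2@9 c3@12, authorship ...11..22.33
After op 3 (move_left): buffer="qotxrjbxrcxr" (len 12), cursors c1@4 c2@8 c3@11, authorship ...11..22.33
After op 4 (move_right): buffer="qotxrjbxrcxr" (len 12), cursors c1@5 c2@9 c3@12, authorship ...11..22.33
After op 5 (insert('c')): buffer="qotxrcjbxrccxrc" (len 15), cursors c1@6 c2@11 c3@15, authorship ...111..222.333
After op 6 (move_left): buffer="qotxrcjbxrccxrc" (len 15), cursors c1@5 c2@10 c3@14, authorship ...111..222.333
After op 7 (delete): buffer="qotxcjbxccxc" (len 12), cursors c1@4 c2@8 c3@11, authorship ...11..22.33

Answer: 4 8 11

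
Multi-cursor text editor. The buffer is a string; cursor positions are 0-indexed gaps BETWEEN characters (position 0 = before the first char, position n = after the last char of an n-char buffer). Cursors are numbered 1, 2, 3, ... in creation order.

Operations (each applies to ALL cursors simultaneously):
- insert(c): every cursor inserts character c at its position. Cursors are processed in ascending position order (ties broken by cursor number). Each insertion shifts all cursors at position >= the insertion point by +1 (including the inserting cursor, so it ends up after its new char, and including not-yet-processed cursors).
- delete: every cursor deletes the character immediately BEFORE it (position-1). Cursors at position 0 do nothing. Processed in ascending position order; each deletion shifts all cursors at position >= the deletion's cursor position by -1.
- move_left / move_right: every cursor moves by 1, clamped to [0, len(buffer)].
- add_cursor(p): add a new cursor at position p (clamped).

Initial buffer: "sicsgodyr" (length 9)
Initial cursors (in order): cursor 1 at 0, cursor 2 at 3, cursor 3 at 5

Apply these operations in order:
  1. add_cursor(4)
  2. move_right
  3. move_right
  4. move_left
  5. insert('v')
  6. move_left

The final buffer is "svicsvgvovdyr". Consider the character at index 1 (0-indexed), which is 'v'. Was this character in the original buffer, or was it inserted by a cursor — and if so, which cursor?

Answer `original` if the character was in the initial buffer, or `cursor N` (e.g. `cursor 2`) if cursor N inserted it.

After op 1 (add_cursor(4)): buffer="sicsgodyr" (len 9), cursors c1@0 c2@3 c4@4 c3@5, authorship .........
After op 2 (move_right): buffer="sicsgodyr" (len 9), cursors c1@1 c2@4 c4@5 c3@6, authorship .........
After op 3 (move_right): buffer="sicsgodyr" (len 9), cursors c1@2 c2@5 c4@6 c3@7, authorship .........
After op 4 (move_left): buffer="sicsgodyr" (len 9), cursors c1@1 c2@4 c4@5 c3@6, authorship .........
After op 5 (insert('v')): buffer="svicsvgvovdyr" (len 13), cursors c1@2 c2@6 c4@8 c3@10, authorship .1...2.4.3...
After op 6 (move_left): buffer="svicsvgvovdyr" (len 13), cursors c1@1 c2@5 c4@7 c3@9, authorship .1...2.4.3...
Authorship (.=original, N=cursor N): . 1 . . . 2 . 4 . 3 . . .
Index 1: author = 1

Answer: cursor 1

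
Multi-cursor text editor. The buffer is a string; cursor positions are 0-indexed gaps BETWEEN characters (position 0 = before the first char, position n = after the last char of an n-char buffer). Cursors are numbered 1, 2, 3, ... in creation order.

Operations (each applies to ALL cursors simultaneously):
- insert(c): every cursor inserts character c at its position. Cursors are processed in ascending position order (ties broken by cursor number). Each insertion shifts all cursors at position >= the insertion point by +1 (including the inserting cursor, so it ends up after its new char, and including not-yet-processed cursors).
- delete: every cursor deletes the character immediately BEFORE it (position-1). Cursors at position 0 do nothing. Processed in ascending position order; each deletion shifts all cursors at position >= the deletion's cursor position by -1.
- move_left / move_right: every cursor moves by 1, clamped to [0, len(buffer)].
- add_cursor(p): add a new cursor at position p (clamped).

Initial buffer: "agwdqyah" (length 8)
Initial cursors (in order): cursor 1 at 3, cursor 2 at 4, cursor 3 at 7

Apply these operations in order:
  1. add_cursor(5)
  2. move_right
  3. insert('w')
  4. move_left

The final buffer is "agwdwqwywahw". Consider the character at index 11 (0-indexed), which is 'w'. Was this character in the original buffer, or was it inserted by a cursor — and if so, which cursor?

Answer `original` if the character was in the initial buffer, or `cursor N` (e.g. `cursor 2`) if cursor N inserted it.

Answer: cursor 3

Derivation:
After op 1 (add_cursor(5)): buffer="agwdqyah" (len 8), cursors c1@3 c2@4 c4@5 c3@7, authorship ........
After op 2 (move_right): buffer="agwdqyah" (len 8), cursors c1@4 c2@5 c4@6 c3@8, authorship ........
After op 3 (insert('w')): buffer="agwdwqwywahw" (len 12), cursors c1@5 c2@7 c4@9 c3@12, authorship ....1.2.4..3
After op 4 (move_left): buffer="agwdwqwywahw" (len 12), cursors c1@4 c2@6 c4@8 c3@11, authorship ....1.2.4..3
Authorship (.=original, N=cursor N): . . . . 1 . 2 . 4 . . 3
Index 11: author = 3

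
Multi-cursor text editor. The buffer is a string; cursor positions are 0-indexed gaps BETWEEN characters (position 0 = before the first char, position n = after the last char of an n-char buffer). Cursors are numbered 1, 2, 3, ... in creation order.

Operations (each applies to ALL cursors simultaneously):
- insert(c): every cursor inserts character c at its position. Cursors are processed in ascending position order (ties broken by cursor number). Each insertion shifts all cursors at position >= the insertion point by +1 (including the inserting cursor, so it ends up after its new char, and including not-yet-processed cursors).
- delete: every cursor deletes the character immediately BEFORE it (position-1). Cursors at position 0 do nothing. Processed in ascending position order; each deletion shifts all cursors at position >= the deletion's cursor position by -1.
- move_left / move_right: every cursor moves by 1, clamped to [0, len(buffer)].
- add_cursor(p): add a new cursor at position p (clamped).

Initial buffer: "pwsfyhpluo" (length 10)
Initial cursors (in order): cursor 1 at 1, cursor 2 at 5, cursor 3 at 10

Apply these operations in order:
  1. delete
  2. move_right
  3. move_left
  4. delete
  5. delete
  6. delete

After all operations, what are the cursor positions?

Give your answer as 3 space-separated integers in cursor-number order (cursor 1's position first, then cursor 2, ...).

Answer: 0 0 0

Derivation:
After op 1 (delete): buffer="wsfhplu" (len 7), cursors c1@0 c2@3 c3@7, authorship .......
After op 2 (move_right): buffer="wsfhplu" (len 7), cursors c1@1 c2@4 c3@7, authorship .......
After op 3 (move_left): buffer="wsfhplu" (len 7), cursors c1@0 c2@3 c3@6, authorship .......
After op 4 (delete): buffer="wshpu" (len 5), cursors c1@0 c2@2 c3@4, authorship .....
After op 5 (delete): buffer="whu" (len 3), cursors c1@0 c2@1 c3@2, authorship ...
After op 6 (delete): buffer="u" (len 1), cursors c1@0 c2@0 c3@0, authorship .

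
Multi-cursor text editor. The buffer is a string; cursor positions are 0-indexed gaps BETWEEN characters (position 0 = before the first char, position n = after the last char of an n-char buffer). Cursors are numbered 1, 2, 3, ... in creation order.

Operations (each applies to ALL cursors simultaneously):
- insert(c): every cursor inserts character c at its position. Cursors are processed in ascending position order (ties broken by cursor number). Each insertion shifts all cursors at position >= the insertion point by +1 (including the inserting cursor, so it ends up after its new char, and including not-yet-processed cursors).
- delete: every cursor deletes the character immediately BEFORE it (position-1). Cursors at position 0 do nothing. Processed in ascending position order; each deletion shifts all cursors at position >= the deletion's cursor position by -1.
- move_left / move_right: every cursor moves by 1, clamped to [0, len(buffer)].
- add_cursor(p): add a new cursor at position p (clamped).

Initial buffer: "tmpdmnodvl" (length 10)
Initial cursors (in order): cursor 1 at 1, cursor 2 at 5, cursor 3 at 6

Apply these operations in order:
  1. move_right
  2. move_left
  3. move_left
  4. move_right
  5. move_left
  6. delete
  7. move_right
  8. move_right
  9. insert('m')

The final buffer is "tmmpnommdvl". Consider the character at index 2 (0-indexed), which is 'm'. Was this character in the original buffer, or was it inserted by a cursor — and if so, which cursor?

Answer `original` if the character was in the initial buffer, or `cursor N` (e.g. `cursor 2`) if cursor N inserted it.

After op 1 (move_right): buffer="tmpdmnodvl" (len 10), cursors c1@2 c2@6 c3@7, authorship ..........
After op 2 (move_left): buffer="tmpdmnodvl" (len 10), cursors c1@1 c2@5 c3@6, authorship ..........
After op 3 (move_left): buffer="tmpdmnodvl" (len 10), cursors c1@0 c2@4 c3@5, authorship ..........
After op 4 (move_right): buffer="tmpdmnodvl" (len 10), cursors c1@1 c2@5 c3@6, authorship ..........
After op 5 (move_left): buffer="tmpdmnodvl" (len 10), cursors c1@0 c2@4 c3@5, authorship ..........
After op 6 (delete): buffer="tmpnodvl" (len 8), cursors c1@0 c2@3 c3@3, authorship ........
After op 7 (move_right): buffer="tmpnodvl" (len 8), cursors c1@1 c2@4 c3@4, authorship ........
After op 8 (move_right): buffer="tmpnodvl" (len 8), cursors c1@2 c2@5 c3@5, authorship ........
After op 9 (insert('m')): buffer="tmmpnommdvl" (len 11), cursors c1@3 c2@8 c3@8, authorship ..1...23...
Authorship (.=original, N=cursor N): . . 1 . . . 2 3 . . .
Index 2: author = 1

Answer: cursor 1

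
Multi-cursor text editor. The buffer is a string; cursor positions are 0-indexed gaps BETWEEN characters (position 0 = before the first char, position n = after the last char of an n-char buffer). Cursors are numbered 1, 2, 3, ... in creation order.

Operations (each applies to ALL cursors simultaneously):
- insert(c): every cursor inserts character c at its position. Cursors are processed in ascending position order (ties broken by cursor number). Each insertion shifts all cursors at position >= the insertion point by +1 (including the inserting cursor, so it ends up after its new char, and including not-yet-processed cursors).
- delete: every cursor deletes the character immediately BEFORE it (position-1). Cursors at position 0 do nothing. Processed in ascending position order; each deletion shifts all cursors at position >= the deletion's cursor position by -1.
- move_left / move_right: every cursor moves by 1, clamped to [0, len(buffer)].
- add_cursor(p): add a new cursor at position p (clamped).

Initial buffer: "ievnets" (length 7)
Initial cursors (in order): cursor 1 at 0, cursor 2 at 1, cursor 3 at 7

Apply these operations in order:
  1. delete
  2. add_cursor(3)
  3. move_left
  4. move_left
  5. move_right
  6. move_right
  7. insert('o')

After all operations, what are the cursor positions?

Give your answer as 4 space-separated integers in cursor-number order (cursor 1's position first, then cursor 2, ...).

Answer: 4 4 9 6

Derivation:
After op 1 (delete): buffer="evnet" (len 5), cursors c1@0 c2@0 c3@5, authorship .....
After op 2 (add_cursor(3)): buffer="evnet" (len 5), cursors c1@0 c2@0 c4@3 c3@5, authorship .....
After op 3 (move_left): buffer="evnet" (len 5), cursors c1@0 c2@0 c4@2 c3@4, authorship .....
After op 4 (move_left): buffer="evnet" (len 5), cursors c1@0 c2@0 c4@1 c3@3, authorship .....
After op 5 (move_right): buffer="evnet" (len 5), cursors c1@1 c2@1 c4@2 c3@4, authorship .....
After op 6 (move_right): buffer="evnet" (len 5), cursors c1@2 c2@2 c4@3 c3@5, authorship .....
After op 7 (insert('o')): buffer="evoonoeto" (len 9), cursors c1@4 c2@4 c4@6 c3@9, authorship ..12.4..3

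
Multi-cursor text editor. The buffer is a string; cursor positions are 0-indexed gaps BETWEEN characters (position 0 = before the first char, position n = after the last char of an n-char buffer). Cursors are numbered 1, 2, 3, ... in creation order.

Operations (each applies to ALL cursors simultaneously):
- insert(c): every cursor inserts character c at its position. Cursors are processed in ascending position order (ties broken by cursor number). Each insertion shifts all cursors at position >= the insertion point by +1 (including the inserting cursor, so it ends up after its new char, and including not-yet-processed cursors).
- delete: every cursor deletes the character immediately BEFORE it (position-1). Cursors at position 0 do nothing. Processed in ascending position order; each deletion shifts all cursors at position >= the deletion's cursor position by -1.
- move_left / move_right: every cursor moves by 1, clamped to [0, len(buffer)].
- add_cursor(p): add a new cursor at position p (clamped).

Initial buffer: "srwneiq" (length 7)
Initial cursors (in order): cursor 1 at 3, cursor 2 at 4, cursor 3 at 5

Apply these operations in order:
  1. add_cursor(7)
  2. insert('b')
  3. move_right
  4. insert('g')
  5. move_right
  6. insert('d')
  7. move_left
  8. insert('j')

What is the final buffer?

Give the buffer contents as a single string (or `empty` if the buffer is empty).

Answer: srwbngbjdegbjdigqjdbgjd

Derivation:
After op 1 (add_cursor(7)): buffer="srwneiq" (len 7), cursors c1@3 c2@4 c3@5 c4@7, authorship .......
After op 2 (insert('b')): buffer="srwbnbebiqb" (len 11), cursors c1@4 c2@6 c3@8 c4@11, authorship ...1.2.3..4
After op 3 (move_right): buffer="srwbnbebiqb" (len 11), cursors c1@5 c2@7 c3@9 c4@11, authorship ...1.2.3..4
After op 4 (insert('g')): buffer="srwbngbegbigqbg" (len 15), cursors c1@6 c2@9 c3@12 c4@15, authorship ...1.12.23.3.44
After op 5 (move_right): buffer="srwbngbegbigqbg" (len 15), cursors c1@7 c2@10 c3@13 c4@15, authorship ...1.12.23.3.44
After op 6 (insert('d')): buffer="srwbngbdegbdigqdbgd" (len 19), cursors c1@8 c2@12 c3@16 c4@19, authorship ...1.121.232.3.3444
After op 7 (move_left): buffer="srwbngbdegbdigqdbgd" (len 19), cursors c1@7 c2@11 c3@15 c4@18, authorship ...1.121.232.3.3444
After op 8 (insert('j')): buffer="srwbngbjdegbjdigqjdbgjd" (len 23), cursors c1@8 c2@13 c3@18 c4@22, authorship ...1.1211.2322.3.334444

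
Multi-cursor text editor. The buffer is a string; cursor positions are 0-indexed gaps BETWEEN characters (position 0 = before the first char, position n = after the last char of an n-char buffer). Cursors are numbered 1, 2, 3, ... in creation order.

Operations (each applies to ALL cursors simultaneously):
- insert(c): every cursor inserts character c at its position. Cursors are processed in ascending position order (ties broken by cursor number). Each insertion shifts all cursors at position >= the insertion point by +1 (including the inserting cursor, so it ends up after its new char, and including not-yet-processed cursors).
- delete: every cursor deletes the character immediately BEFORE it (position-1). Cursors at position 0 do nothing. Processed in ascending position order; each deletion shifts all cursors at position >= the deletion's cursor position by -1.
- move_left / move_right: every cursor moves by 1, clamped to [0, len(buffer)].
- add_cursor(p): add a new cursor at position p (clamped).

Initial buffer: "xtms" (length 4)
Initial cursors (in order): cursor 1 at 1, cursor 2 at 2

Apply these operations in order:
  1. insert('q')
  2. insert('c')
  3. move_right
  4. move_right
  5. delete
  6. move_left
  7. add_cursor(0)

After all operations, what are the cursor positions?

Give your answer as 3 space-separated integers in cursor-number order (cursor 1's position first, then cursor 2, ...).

Answer: 3 5 0

Derivation:
After op 1 (insert('q')): buffer="xqtqms" (len 6), cursors c1@2 c2@4, authorship .1.2..
After op 2 (insert('c')): buffer="xqctqcms" (len 8), cursors c1@3 c2@6, authorship .11.22..
After op 3 (move_right): buffer="xqctqcms" (len 8), cursors c1@4 c2@7, authorship .11.22..
After op 4 (move_right): buffer="xqctqcms" (len 8), cursors c1@5 c2@8, authorship .11.22..
After op 5 (delete): buffer="xqctcm" (len 6), cursors c1@4 c2@6, authorship .11.2.
After op 6 (move_left): buffer="xqctcm" (len 6), cursors c1@3 c2@5, authorship .11.2.
After op 7 (add_cursor(0)): buffer="xqctcm" (len 6), cursors c3@0 c1@3 c2@5, authorship .11.2.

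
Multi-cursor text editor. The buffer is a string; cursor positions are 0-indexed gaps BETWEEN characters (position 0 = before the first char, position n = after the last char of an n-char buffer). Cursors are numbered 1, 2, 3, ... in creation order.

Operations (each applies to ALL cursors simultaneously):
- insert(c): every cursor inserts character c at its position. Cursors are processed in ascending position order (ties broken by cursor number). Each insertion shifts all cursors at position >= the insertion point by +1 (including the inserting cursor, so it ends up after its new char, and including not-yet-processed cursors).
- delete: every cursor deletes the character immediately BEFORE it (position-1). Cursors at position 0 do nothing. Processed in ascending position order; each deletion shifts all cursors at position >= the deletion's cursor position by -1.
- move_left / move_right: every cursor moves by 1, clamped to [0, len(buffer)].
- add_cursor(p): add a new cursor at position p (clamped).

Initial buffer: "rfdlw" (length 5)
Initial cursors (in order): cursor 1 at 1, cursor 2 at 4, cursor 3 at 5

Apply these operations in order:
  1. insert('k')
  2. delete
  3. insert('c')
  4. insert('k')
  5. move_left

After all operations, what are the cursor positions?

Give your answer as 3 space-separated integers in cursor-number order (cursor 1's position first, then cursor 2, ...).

Answer: 2 7 10

Derivation:
After op 1 (insert('k')): buffer="rkfdlkwk" (len 8), cursors c1@2 c2@6 c3@8, authorship .1...2.3
After op 2 (delete): buffer="rfdlw" (len 5), cursors c1@1 c2@4 c3@5, authorship .....
After op 3 (insert('c')): buffer="rcfdlcwc" (len 8), cursors c1@2 c2@6 c3@8, authorship .1...2.3
After op 4 (insert('k')): buffer="rckfdlckwck" (len 11), cursors c1@3 c2@8 c3@11, authorship .11...22.33
After op 5 (move_left): buffer="rckfdlckwck" (len 11), cursors c1@2 c2@7 c3@10, authorship .11...22.33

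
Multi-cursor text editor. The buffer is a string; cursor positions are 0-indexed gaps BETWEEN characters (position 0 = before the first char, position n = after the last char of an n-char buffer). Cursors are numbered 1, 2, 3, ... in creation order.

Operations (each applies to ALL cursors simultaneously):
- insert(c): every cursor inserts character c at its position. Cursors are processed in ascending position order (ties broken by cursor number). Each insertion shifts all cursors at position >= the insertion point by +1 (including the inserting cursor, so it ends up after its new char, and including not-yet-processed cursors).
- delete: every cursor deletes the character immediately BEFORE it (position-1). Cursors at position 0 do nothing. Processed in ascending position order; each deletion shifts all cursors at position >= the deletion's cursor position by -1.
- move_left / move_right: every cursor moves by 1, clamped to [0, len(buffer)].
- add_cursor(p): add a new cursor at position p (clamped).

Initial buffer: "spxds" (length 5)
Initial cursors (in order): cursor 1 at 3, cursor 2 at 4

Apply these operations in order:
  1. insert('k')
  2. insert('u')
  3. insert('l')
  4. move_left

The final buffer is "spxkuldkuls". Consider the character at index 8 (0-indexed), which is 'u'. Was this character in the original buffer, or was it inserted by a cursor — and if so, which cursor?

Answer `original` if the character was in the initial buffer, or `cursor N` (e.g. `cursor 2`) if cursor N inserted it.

After op 1 (insert('k')): buffer="spxkdks" (len 7), cursors c1@4 c2@6, authorship ...1.2.
After op 2 (insert('u')): buffer="spxkudkus" (len 9), cursors c1@5 c2@8, authorship ...11.22.
After op 3 (insert('l')): buffer="spxkuldkuls" (len 11), cursors c1@6 c2@10, authorship ...111.222.
After op 4 (move_left): buffer="spxkuldkuls" (len 11), cursors c1@5 c2@9, authorship ...111.222.
Authorship (.=original, N=cursor N): . . . 1 1 1 . 2 2 2 .
Index 8: author = 2

Answer: cursor 2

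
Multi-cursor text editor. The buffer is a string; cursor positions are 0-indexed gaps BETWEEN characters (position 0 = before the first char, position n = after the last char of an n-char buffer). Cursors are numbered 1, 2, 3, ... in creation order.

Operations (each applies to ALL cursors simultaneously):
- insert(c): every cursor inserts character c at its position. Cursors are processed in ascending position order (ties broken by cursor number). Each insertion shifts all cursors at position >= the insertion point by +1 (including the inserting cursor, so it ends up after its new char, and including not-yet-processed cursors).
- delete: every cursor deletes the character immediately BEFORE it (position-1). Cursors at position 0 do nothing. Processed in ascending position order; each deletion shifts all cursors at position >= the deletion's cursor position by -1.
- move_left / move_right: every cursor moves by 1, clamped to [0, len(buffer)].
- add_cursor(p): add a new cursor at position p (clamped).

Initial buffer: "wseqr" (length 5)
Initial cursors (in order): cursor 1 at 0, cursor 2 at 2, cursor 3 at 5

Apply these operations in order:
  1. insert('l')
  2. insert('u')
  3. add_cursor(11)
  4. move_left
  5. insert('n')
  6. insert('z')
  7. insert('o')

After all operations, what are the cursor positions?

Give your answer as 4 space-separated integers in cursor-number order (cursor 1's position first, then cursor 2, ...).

After op 1 (insert('l')): buffer="lwsleqrl" (len 8), cursors c1@1 c2@4 c3@8, authorship 1..2...3
After op 2 (insert('u')): buffer="luwslueqrlu" (len 11), cursors c1@2 c2@6 c3@11, authorship 11..22...33
After op 3 (add_cursor(11)): buffer="luwslueqrlu" (len 11), cursors c1@2 c2@6 c3@11 c4@11, authorship 11..22...33
After op 4 (move_left): buffer="luwslueqrlu" (len 11), cursors c1@1 c2@5 c3@10 c4@10, authorship 11..22...33
After op 5 (insert('n')): buffer="lnuwslnueqrlnnu" (len 15), cursors c1@2 c2@7 c3@14 c4@14, authorship 111..222...3343
After op 6 (insert('z')): buffer="lnzuwslnzueqrlnnzzu" (len 19), cursors c1@3 c2@9 c3@18 c4@18, authorship 1111..2222...334343
After op 7 (insert('o')): buffer="lnzouwslnzoueqrlnnzzoou" (len 23), cursors c1@4 c2@11 c3@22 c4@22, authorship 11111..22222...33434343

Answer: 4 11 22 22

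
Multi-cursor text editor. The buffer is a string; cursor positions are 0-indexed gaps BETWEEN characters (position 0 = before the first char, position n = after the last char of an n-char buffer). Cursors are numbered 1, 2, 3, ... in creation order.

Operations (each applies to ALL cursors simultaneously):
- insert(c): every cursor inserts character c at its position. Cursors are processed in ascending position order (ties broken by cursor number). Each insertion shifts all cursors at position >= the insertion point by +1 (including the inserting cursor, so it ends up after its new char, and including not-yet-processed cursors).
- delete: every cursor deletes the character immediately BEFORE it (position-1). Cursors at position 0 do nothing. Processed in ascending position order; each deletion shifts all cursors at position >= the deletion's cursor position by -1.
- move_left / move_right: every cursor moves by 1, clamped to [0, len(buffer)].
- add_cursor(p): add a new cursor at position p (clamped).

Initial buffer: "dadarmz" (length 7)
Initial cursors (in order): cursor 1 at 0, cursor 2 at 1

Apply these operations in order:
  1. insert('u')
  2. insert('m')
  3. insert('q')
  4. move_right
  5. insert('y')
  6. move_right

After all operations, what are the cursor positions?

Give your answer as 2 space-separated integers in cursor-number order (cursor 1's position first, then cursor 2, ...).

Answer: 6 11

Derivation:
After op 1 (insert('u')): buffer="uduadarmz" (len 9), cursors c1@1 c2@3, authorship 1.2......
After op 2 (insert('m')): buffer="umdumadarmz" (len 11), cursors c1@2 c2@5, authorship 11.22......
After op 3 (insert('q')): buffer="umqdumqadarmz" (len 13), cursors c1@3 c2@7, authorship 111.222......
After op 4 (move_right): buffer="umqdumqadarmz" (len 13), cursors c1@4 c2@8, authorship 111.222......
After op 5 (insert('y')): buffer="umqdyumqaydarmz" (len 15), cursors c1@5 c2@10, authorship 111.1222.2.....
After op 6 (move_right): buffer="umqdyumqaydarmz" (len 15), cursors c1@6 c2@11, authorship 111.1222.2.....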